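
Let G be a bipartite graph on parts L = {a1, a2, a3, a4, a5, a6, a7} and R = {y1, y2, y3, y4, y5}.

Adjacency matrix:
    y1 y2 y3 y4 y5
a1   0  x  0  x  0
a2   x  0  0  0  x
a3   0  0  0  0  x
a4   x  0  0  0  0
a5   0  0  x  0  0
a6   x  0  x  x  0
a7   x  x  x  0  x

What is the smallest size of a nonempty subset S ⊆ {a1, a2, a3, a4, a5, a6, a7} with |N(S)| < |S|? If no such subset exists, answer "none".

3

Take S = {a2, a3, a4}. Its neighbourhood is {y1, y5}, so |N(S)| = 2 < |S| = 3.
Every subset of size less than 3 has at least as many neighbours as members, so 3 is the minimum.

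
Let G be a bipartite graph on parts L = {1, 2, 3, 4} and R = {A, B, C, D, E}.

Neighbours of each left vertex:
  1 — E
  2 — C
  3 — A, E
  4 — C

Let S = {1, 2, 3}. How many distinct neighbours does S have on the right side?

3

The union of neighbours of {1, 2, 3} is {A, C, E}, which has 3 elements.
Since |N(S)| = 3 ≥ |S| = 3, Hall's condition holds for this subset.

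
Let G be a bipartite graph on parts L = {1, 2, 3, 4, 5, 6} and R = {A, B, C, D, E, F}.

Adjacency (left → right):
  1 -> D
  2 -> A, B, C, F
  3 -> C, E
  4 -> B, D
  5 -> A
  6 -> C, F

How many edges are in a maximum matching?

6

One maximum matching: 1-D, 2-C, 3-E, 4-B, 5-A, 6-F.
All 6 left vertices are matched, so no larger matching exists.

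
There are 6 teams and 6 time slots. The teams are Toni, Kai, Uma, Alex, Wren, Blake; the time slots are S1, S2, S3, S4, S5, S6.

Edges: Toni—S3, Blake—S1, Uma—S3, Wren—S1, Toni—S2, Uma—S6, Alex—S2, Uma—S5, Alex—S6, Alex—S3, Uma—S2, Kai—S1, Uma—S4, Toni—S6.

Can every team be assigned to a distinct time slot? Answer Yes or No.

The set {Kai, Wren, Blake} has only 1 neighbour ({S1}), so by Hall's theorem at most 4 of the 6 teams can be matched.
Hence no matching covers every team.

No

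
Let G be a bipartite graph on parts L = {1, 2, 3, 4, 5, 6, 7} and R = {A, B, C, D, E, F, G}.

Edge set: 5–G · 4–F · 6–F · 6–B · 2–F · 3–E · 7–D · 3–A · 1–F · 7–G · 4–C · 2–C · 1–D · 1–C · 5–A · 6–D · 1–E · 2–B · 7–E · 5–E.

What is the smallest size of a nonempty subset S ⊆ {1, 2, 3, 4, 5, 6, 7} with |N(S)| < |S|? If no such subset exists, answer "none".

none

A matching saturating every left vertex exists, for instance 1→C, 2→B, 3→A, 4→F, 5→G, 6→D, 7→E.
By Hall's marriage theorem, this means |N(S)| ≥ |S| for every subset S, so no violating subset exists.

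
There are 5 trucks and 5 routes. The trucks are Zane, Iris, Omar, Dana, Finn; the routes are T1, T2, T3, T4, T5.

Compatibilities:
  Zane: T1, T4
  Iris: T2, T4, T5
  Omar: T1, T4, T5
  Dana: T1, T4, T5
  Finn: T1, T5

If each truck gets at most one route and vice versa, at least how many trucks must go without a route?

1

A valid assignment of size 4: Zane→T4, Iris→T2, Omar→T1, Dana→T5.
The set {Zane, Omar, Dana, Finn} has only 3 neighbours ({T1, T4, T5}), so by Hall's theorem at most 4 of the 5 trucks can be matched.
That matches 4 of the 5, leaving 1 unmatched; no matching can do better.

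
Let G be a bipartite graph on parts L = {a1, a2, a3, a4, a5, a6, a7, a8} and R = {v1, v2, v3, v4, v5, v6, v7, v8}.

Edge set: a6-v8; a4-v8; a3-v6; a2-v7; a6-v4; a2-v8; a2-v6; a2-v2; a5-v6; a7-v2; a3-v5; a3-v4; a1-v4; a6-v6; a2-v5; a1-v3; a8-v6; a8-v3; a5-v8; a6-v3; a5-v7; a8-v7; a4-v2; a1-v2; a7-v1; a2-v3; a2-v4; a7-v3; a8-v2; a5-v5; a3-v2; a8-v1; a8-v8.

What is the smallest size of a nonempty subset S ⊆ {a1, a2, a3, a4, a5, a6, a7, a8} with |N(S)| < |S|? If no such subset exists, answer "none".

A matching saturating every left vertex exists, for instance a1→v2, a2→v5, a3→v6, a4→v8, a5→v7, a6→v4, a7→v1, a8→v3.
By Hall's marriage theorem, this means |N(S)| ≥ |S| for every subset S, so no violating subset exists.

none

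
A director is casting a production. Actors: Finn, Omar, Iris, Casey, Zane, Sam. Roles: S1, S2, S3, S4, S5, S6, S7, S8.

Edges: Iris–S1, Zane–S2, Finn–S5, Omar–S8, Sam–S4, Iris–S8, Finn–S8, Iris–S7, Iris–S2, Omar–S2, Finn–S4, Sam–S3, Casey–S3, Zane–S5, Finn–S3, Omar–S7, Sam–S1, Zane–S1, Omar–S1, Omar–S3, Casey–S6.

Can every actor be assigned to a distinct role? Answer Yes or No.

A valid assignment of size 6: Finn→S3, Omar→S7, Iris→S8, Casey→S6, Zane→S2, Sam→S4.
Every actor is matched, so this matching saturates all of them.

Yes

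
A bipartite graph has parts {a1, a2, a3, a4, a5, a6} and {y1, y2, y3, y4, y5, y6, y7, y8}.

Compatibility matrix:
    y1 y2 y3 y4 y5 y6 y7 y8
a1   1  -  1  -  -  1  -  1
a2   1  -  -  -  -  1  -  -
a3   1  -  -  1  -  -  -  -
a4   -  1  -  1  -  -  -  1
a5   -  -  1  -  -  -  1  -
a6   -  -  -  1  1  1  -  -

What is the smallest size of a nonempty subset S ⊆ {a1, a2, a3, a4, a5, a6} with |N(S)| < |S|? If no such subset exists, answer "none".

A matching saturating every left vertex exists, for instance a1→y3, a2→y6, a3→y1, a4→y8, a5→y7, a6→y4.
By Hall's marriage theorem, this means |N(S)| ≥ |S| for every subset S, so no violating subset exists.

none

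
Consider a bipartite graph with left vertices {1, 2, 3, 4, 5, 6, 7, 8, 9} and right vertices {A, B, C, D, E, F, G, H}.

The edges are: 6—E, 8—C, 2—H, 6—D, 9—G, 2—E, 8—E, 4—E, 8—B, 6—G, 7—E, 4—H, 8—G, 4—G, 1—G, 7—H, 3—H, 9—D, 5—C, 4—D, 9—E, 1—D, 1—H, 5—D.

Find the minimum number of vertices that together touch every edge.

The 6 edges 1–G, 2–E, 3–H, 4–D, 5–C, 8–B form a matching, so any vertex cover needs at least 6 vertices (one per matched edge).
Conversely {5, 8, D, E, G, H} meets every edge and has exactly 6 vertices, so 6 is optimal.

6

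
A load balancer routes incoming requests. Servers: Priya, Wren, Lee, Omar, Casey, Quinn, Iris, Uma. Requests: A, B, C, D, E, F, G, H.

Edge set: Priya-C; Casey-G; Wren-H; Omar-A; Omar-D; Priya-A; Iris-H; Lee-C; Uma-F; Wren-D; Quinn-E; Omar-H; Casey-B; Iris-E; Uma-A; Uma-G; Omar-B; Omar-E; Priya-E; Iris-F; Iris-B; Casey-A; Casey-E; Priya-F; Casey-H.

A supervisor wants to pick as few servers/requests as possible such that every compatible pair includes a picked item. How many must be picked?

8

{Priya, Wren, Lee, Omar, Casey, Quinn, Iris, Uma} is a vertex cover of size 8: every edge has an endpoint in this set.
No smaller cover exists because Priya–A, Wren–D, Lee–C, Omar–H, Casey–G, Quinn–E, Iris–B, Uma–F is a matching of size 8, and a cover must include an endpoint of each of these disjoint edges (König's theorem).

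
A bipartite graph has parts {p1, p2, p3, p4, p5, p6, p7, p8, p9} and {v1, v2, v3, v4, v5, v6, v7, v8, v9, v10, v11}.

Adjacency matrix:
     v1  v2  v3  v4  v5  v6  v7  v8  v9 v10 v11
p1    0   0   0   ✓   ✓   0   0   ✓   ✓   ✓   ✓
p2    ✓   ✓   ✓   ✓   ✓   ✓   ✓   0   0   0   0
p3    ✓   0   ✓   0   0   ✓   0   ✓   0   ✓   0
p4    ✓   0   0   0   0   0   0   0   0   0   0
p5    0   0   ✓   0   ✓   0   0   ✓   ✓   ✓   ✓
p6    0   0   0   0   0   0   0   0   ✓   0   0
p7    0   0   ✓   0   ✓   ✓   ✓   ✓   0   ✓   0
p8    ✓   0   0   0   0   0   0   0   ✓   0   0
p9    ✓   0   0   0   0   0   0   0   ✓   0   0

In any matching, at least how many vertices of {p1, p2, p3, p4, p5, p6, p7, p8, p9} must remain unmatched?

A valid assignment of size 7: p1–v5, p2–v2, p3–v3, p4–v1, p5–v11, p6–v9, p7–v10.
The set {p4, p6, p8, p9} has only 2 neighbours ({v1, v9}), so by Hall's theorem at most 7 of the 9 left vertices can be matched.
That matches 7 of the 9, leaving 2 unmatched; no matching can do better.

2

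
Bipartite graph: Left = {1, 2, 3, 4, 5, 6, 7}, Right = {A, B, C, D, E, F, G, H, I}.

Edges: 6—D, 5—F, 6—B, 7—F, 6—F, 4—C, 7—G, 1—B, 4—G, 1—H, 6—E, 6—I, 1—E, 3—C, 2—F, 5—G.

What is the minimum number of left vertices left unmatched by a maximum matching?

A valid assignment of size 5: 1-B, 2-F, 3-C, 4-G, 6-E.
The set {2, 3, 4, 5, 7} has only 3 neighbours ({C, F, G}), so by Hall's theorem at most 5 of the 7 left vertices can be matched.
That matches 5 of the 7, leaving 2 unmatched; no matching can do better.

2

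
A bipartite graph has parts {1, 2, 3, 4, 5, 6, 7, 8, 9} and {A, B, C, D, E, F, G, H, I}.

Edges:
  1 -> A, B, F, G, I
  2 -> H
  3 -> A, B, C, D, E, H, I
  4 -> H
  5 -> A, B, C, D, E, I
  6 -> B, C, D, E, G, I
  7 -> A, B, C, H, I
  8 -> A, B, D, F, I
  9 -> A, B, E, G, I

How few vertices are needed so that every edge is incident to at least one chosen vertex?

8

{1, 3, 5, 6, 7, 8, 9, H} is a vertex cover of size 8: every edge has an endpoint in this set.
No smaller cover exists because 1–F, 2–H, 3–D, 5–A, 6–E, 7–I, 8–B, 9–G is a matching of size 8, and a cover must include an endpoint of each of these disjoint edges (König's theorem).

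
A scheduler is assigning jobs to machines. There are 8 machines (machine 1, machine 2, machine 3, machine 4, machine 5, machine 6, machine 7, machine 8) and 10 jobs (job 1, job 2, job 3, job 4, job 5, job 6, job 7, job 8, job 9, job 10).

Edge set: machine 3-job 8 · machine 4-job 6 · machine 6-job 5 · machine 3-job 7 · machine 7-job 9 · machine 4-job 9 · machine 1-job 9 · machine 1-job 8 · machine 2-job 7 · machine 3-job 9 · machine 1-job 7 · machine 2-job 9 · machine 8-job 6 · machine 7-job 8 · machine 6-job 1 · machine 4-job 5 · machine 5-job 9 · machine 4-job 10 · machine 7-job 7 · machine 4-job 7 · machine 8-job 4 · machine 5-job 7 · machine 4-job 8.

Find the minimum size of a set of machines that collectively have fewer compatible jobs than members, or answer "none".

Take S = {machine 1, machine 2, machine 3, machine 5}. Its neighbourhood is {job 7, job 8, job 9}, so |N(S)| = 3 < |S| = 4.
Every subset of size less than 4 has at least as many neighbours as members, so 4 is the minimum.

4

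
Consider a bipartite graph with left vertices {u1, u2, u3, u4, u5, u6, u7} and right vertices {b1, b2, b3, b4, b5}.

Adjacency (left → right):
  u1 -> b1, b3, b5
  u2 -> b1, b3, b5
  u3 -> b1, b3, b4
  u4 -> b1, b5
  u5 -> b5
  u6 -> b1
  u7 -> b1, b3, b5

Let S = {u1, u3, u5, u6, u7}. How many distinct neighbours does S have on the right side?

The union of neighbours of {u1, u3, u5, u6, u7} is {b1, b3, b4, b5}, which has 4 elements.
Since |N(S)| = 4 < |S| = 5, Hall's condition fails for this subset.

4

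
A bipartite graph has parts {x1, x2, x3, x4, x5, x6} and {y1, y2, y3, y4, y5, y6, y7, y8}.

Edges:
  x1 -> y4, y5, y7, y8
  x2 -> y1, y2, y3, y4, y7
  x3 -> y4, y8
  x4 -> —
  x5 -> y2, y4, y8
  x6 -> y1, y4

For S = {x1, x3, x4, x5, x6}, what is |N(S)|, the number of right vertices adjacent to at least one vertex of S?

The union of neighbours of {x1, x3, x4, x5, x6} is {y1, y2, y4, y5, y7, y8}, which has 6 elements.
Since |N(S)| = 6 ≥ |S| = 5, Hall's condition holds for this subset.

6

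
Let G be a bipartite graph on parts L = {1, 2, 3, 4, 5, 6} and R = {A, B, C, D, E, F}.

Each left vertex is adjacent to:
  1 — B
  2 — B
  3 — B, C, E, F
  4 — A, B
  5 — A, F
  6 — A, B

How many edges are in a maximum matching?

One maximum matching: 1–B, 3–E, 4–A, 5–F.
The set {1, 2, 4, 6} has only 2 neighbours ({A, B}), so by Hall's theorem at most 4 of the 6 left vertices can be matched.

4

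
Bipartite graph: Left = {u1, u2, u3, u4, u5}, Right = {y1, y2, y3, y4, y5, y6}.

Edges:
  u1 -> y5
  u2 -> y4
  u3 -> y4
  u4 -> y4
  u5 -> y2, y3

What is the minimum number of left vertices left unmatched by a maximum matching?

2

For example, pair u1-y5, u2-y4, u5-y3.
The set {u2, u3, u4} has only 1 neighbour ({y4}), so by Hall's theorem at most 3 of the 5 left vertices can be matched.
That matches 3 of the 5, leaving 2 unmatched; no matching can do better.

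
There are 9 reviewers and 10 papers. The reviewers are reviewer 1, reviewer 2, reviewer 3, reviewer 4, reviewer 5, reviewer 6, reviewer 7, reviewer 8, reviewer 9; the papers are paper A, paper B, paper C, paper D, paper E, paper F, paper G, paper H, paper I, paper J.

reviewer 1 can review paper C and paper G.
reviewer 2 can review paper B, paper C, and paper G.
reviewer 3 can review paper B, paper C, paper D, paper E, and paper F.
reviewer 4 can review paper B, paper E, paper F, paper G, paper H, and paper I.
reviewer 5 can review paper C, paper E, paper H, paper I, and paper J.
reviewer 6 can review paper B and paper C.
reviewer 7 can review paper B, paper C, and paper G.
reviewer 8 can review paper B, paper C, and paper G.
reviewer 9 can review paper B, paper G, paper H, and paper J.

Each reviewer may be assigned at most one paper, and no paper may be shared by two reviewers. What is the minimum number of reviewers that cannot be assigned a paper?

For example, pair reviewer 1-paper G, reviewer 2-paper C, reviewer 3-paper D, reviewer 4-paper E, reviewer 5-paper I, reviewer 6-paper B, reviewer 9-paper J.
The set {reviewer 1, reviewer 2, reviewer 6, reviewer 7, reviewer 8} has only 3 neighbours ({paper B, paper C, paper G}), so by Hall's theorem at most 7 of the 9 reviewers can be matched.
That matches 7 of the 9, leaving 2 unmatched; no matching can do better.

2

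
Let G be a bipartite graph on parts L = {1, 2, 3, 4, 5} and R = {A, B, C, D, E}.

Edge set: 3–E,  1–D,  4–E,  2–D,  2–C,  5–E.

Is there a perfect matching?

The set {3, 4, 5} has only 1 neighbour ({E}), so by Hall's theorem at most 3 of the 5 left vertices can be matched.
Hence no matching covers every left vertex.

No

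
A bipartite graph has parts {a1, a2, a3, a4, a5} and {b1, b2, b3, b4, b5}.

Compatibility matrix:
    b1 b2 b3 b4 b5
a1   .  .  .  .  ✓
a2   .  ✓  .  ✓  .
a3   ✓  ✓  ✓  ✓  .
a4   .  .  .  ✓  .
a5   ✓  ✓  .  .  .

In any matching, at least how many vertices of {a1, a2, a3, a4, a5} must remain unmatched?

0

A valid assignment of size 5: a1-b5, a2-b2, a3-b3, a4-b4, a5-b1.
All 5 left vertices are matched, so no larger matching exists.
That matches 5 of the 5, leaving 0 unmatched; no matching can do better.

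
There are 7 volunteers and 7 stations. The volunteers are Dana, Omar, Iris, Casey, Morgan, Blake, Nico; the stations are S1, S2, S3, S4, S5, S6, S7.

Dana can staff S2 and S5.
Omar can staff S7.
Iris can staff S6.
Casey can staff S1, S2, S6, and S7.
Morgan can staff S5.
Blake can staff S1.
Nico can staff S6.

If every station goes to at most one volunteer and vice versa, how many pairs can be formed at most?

5

For example, pair Dana–S2, Omar–S7, Iris–S6, Casey–S1, Morgan–S5.
The set {Dana, Omar, Iris, Casey, Morgan, Blake, Nico} has only 5 neighbours ({S1, S2, S5, S6, S7}), so by Hall's theorem at most 5 of the 7 volunteers can be matched.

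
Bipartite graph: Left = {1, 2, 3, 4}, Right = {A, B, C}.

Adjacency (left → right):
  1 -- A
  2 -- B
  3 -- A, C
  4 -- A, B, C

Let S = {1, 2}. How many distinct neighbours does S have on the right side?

The union of neighbours of {1, 2} is {A, B}, which has 2 elements.
Since |N(S)| = 2 ≥ |S| = 2, Hall's condition holds for this subset.

2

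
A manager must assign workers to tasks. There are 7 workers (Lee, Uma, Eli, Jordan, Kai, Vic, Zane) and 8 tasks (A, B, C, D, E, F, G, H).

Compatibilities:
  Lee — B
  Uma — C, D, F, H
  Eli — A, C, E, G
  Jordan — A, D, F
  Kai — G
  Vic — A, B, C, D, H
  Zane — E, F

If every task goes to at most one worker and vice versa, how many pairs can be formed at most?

7

For example, pair Lee-B, Uma-F, Eli-C, Jordan-D, Kai-G, Vic-A, Zane-E.
All 7 workers are matched, so no larger matching exists.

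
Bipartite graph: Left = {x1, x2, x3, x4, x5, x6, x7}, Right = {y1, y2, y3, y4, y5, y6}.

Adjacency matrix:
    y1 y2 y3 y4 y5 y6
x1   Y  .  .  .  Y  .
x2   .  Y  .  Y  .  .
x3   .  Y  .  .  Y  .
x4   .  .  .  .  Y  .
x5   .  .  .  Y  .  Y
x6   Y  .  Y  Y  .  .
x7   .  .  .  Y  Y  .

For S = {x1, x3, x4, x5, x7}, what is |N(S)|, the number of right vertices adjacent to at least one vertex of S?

5

The union of neighbours of {x1, x3, x4, x5, x7} is {y1, y2, y4, y5, y6}, which has 5 elements.
Since |N(S)| = 5 ≥ |S| = 5, Hall's condition holds for this subset.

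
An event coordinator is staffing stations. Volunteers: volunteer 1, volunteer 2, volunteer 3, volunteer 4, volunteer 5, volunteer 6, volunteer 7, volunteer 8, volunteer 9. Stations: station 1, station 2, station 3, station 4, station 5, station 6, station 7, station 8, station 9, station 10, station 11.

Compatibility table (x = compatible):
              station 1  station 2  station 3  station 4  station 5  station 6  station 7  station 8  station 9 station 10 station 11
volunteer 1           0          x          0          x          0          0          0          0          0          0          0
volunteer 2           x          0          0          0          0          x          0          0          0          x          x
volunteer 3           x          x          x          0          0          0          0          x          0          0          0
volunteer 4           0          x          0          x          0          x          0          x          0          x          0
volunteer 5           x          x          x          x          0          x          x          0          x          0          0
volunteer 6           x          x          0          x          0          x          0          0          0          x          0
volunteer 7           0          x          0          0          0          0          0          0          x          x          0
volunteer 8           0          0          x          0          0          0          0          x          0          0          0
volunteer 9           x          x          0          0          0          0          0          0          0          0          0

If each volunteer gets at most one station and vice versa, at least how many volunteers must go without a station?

A valid assignment of size 9: volunteer 1→station 4, volunteer 2→station 11, volunteer 3→station 1, volunteer 4→station 8, volunteer 5→station 7, volunteer 6→station 6, volunteer 7→station 10, volunteer 8→station 3, volunteer 9→station 2.
This saturates every volunteer, so 9 is the maximum.
That matches 9 of the 9, leaving 0 unmatched; no matching can do better.

0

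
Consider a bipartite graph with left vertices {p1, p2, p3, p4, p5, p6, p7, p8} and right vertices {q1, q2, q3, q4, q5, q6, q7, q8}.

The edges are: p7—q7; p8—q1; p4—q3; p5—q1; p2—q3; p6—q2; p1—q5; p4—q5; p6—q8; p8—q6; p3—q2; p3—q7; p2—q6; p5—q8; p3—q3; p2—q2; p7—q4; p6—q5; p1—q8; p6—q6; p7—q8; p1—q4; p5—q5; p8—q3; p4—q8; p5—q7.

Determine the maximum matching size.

A valid assignment of size 8: p1–q4, p2–q2, p3–q3, p4–q5, p5–q1, p6–q8, p7–q7, p8–q6.
This saturates every left vertex, so 8 is the maximum.

8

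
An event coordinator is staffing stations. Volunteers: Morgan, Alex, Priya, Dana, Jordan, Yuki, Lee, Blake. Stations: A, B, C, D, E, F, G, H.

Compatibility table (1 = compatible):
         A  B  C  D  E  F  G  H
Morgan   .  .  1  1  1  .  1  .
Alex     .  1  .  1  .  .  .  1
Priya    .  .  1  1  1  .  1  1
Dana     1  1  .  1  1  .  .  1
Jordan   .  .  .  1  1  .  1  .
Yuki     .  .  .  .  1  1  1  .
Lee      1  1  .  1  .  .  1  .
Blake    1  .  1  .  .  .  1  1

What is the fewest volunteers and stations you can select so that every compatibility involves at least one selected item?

8

{Morgan, Alex, Priya, Dana, Jordan, Yuki, Lee, Blake} is a vertex cover of size 8: every edge has an endpoint in this set.
No smaller cover exists because Morgan–E, Alex–B, Priya–H, Dana–A, Jordan–D, Yuki–F, Lee–G, Blake–C is a matching of size 8, and a cover must include an endpoint of each of these disjoint edges (König's theorem).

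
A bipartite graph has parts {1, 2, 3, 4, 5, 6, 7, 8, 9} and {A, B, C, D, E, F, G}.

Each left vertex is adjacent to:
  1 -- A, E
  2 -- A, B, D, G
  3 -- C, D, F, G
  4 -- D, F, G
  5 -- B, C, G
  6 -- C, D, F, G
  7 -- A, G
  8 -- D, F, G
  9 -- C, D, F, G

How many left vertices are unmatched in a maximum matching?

2

For example, pair 1–E, 2–A, 3–C, 4–D, 5–B, 6–F, 7–G.
The set {2, 3, 4, 5, 6, 7, 8, 9} has only 6 neighbours ({A, B, C, D, F, G}), so by Hall's theorem at most 7 of the 9 left vertices can be matched.
That matches 7 of the 9, leaving 2 unmatched; no matching can do better.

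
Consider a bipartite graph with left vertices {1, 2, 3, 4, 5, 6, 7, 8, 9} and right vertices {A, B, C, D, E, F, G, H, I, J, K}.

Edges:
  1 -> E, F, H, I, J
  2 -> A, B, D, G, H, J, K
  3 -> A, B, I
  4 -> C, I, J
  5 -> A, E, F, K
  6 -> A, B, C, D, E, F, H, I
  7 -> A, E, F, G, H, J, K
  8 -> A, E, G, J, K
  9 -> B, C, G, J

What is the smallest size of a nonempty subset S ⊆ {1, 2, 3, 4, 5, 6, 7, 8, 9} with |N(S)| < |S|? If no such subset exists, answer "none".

none

A matching saturating every left vertex exists, for instance 1→F, 2→J, 3→A, 4→C, 5→E, 6→H, 7→K, 8→G, 9→B.
By Hall's marriage theorem, this means |N(S)| ≥ |S| for every subset S, so no violating subset exists.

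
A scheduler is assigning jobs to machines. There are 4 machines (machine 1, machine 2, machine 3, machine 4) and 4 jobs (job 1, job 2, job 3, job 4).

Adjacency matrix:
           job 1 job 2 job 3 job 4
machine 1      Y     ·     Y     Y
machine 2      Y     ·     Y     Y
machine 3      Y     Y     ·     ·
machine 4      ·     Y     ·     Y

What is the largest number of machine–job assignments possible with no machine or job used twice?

4

A valid assignment of size 4: machine 1–job 3, machine 2–job 4, machine 3–job 1, machine 4–job 2.
All 4 machines are matched, so no larger matching exists.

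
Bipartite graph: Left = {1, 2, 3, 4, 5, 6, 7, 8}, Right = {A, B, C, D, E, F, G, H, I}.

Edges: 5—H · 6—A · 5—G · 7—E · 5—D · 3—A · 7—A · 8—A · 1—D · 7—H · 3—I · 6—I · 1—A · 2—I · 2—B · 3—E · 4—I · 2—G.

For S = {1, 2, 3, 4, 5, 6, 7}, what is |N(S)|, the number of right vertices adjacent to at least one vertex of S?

The union of neighbours of {1, 2, 3, 4, 5, 6, 7} is {A, B, D, E, G, H, I}, which has 7 elements.
Since |N(S)| = 7 ≥ |S| = 7, Hall's condition holds for this subset.

7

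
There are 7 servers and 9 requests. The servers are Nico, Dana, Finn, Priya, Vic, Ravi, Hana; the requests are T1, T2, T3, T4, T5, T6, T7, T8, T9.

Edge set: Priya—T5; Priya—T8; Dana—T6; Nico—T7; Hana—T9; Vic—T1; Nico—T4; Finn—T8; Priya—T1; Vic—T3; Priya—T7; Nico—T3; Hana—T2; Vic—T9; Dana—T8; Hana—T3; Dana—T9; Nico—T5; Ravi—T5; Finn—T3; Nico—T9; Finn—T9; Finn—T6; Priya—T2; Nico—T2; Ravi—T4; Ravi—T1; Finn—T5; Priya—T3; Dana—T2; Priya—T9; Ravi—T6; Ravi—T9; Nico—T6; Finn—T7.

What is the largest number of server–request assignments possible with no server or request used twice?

One maximum matching: Nico-T7, Dana-T8, Finn-T3, Priya-T5, Vic-T1, Ravi-T4, Hana-T9.
This saturates every server, so 7 is the maximum.

7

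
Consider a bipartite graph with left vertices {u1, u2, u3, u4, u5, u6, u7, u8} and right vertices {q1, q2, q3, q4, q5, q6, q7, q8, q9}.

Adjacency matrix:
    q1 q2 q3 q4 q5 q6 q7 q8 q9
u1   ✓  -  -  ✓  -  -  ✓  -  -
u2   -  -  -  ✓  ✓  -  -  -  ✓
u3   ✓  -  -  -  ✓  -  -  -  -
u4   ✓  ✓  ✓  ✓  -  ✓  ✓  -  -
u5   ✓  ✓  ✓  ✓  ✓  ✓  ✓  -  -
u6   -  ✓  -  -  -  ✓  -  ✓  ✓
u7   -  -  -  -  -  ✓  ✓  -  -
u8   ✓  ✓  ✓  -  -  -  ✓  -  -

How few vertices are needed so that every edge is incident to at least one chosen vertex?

A maximum matching has 8 edges (e.g. u1–q4, u2–q9, u3–q5, u4–q1, u5–q6, u6–q8, u7–q7, u8–q2).
By König's theorem the minimum vertex cover has the same size. One such cover is {u1, u2, u3, u4, u5, u6, u7, u8}.

8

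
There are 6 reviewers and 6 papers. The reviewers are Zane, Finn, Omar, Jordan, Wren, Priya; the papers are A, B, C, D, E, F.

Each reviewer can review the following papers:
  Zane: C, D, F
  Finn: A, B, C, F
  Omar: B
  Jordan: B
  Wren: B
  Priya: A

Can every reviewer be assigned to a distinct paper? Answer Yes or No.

No

The set {Omar, Jordan, Wren} has only 1 neighbour ({B}), so by Hall's theorem at most 4 of the 6 reviewers can be matched.
Hence no matching covers every reviewer.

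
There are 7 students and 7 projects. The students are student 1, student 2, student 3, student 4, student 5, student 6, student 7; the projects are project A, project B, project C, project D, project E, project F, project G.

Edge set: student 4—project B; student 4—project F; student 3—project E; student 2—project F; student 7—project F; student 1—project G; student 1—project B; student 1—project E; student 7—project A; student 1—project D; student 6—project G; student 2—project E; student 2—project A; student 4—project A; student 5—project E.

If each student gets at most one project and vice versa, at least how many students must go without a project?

For example, pair student 1-project D, student 2-project F, student 3-project E, student 4-project B, student 6-project G, student 7-project A.
The set {student 3, student 5} has only 1 neighbour ({project E}), so by Hall's theorem at most 6 of the 7 students can be matched.
That matches 6 of the 7, leaving 1 unmatched; no matching can do better.

1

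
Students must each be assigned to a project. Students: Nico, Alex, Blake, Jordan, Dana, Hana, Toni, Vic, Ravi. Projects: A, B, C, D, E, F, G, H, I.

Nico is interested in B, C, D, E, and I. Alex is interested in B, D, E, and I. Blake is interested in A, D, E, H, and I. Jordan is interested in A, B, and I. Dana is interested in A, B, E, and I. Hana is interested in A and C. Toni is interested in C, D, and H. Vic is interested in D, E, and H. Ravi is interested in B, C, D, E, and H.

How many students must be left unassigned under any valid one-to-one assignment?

2

One maximum matching: Nico→D, Alex→E, Blake→H, Jordan→B, Dana→I, Hana→A, Toni→C.
The set {Nico, Alex, Blake, Jordan, Dana, Hana, Toni, Vic, Ravi} has only 7 neighbours ({A, B, C, D, E, H, I}), so by Hall's theorem at most 7 of the 9 students can be matched.
That matches 7 of the 9, leaving 2 unmatched; no matching can do better.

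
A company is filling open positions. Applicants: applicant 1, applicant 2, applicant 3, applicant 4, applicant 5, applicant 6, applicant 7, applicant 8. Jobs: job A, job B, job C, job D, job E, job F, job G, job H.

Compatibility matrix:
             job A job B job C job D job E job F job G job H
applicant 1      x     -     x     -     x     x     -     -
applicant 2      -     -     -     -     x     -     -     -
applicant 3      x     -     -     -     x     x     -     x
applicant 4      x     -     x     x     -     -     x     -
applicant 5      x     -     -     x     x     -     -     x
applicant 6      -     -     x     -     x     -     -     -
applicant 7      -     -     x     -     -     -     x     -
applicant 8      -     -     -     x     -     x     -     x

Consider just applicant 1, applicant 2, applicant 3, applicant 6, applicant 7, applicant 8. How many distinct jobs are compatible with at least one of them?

The union of neighbours of {applicant 1, applicant 2, applicant 3, applicant 6, applicant 7, applicant 8} is {job A, job C, job D, job E, job F, job G, job H}, which has 7 elements.
Since |N(S)| = 7 ≥ |S| = 6, Hall's condition holds for this subset.

7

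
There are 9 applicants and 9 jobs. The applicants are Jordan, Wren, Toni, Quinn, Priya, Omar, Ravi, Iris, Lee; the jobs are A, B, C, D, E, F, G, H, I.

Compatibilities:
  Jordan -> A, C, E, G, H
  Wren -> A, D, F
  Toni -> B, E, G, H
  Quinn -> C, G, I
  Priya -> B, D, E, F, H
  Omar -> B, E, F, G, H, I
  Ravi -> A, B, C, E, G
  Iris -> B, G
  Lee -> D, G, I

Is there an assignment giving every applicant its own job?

Yes

One maximum matching: Jordan–A, Wren–D, Toni–H, Quinn–I, Priya–F, Omar–E, Ravi–C, Iris–B, Lee–G.
Every applicant is matched, so this is a perfect matching.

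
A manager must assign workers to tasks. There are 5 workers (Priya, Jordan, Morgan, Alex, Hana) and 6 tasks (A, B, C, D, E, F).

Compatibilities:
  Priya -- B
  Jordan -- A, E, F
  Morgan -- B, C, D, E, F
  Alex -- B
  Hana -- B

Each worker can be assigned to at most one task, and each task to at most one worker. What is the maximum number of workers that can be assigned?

A valid assignment of size 3: Priya→B, Jordan→F, Morgan→E.
The set {Priya, Alex, Hana} has only 1 neighbour ({B}), so by Hall's theorem at most 3 of the 5 workers can be matched.

3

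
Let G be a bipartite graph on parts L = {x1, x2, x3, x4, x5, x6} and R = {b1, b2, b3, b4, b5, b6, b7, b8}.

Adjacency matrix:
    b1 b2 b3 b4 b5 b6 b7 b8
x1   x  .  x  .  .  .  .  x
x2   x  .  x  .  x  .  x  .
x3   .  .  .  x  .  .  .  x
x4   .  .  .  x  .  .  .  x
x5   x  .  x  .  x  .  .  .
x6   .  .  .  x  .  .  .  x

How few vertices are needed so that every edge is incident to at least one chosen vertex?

A maximum matching has 5 edges (e.g. x1–b1, x2–b7, x3–b4, x4–b8, x5–b3).
By König's theorem the minimum vertex cover has the same size. One such cover is {x1, x2, x5, b4, b8}.

5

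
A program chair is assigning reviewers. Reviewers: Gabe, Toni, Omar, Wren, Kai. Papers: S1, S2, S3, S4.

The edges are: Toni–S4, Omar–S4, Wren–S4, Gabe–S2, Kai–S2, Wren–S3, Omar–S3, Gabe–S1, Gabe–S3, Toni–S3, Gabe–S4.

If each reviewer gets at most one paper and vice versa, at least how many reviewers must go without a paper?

1

One maximum matching: Gabe→S1, Toni→S3, Omar→S4, Kai→S2.
The set {Toni, Omar, Wren} has only 2 neighbours ({S3, S4}), so by Hall's theorem at most 4 of the 5 reviewers can be matched.
That matches 4 of the 5, leaving 1 unmatched; no matching can do better.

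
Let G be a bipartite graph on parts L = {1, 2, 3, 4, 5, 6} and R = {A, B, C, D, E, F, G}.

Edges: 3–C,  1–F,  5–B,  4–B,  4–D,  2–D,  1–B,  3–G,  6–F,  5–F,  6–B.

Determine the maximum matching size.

4

For example, pair 1→F, 2→D, 3→C, 4→B.
The set {1, 2, 4, 5, 6} has only 3 neighbours ({B, D, F}), so by Hall's theorem at most 4 of the 6 left vertices can be matched.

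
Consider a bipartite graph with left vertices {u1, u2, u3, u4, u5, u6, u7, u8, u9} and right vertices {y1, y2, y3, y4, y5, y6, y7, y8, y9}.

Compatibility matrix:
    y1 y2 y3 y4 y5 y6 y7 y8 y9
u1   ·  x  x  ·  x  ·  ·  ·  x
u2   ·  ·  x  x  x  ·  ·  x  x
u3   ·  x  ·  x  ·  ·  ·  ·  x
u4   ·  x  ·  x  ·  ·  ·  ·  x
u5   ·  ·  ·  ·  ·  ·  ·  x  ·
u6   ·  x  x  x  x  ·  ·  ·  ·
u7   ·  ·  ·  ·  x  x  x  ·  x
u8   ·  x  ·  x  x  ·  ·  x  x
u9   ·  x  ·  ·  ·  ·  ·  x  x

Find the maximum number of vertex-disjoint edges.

For example, pair u1→y2, u2→y5, u3→y9, u4→y4, u5→y8, u6→y3, u7→y7.
The set {u1, u2, u3, u4, u5, u6, u8, u9} has only 6 neighbours ({y2, y3, y4, y5, y8, y9}), so by Hall's theorem at most 7 of the 9 left vertices can be matched.

7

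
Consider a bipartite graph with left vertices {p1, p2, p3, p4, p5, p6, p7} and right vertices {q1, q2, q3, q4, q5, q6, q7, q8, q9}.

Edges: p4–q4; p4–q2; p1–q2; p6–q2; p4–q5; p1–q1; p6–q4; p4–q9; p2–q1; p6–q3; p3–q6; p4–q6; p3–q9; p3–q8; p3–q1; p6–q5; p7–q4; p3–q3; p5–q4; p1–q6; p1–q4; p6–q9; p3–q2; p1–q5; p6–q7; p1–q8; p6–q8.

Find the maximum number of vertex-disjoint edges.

A valid assignment of size 6: p1–q8, p2–q1, p3–q6, p4–q2, p5–q4, p6–q9.
The set {p5, p7} has only 1 neighbour ({q4}), so by Hall's theorem at most 6 of the 7 left vertices can be matched.

6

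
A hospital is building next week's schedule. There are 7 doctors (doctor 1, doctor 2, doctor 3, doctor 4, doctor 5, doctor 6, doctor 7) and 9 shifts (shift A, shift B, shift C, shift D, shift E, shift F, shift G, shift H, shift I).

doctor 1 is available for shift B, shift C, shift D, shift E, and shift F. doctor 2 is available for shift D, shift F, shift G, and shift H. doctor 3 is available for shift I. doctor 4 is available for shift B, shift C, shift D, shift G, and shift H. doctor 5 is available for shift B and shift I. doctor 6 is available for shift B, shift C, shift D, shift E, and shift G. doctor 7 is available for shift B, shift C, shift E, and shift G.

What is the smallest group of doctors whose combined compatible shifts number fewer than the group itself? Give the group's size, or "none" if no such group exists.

A matching saturating every doctor exists, for instance doctor 1→shift F, doctor 2→shift H, doctor 3→shift I, doctor 4→shift C, doctor 5→shift B, doctor 6→shift D, doctor 7→shift G.
By Hall's marriage theorem, this means |N(S)| ≥ |S| for every subset S, so no violating subset exists.

none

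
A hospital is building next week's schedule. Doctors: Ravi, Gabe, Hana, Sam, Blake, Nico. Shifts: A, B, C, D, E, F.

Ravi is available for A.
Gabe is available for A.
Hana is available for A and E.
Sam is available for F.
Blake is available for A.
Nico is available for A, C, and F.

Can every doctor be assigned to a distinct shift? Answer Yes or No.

The set {Ravi, Gabe, Blake} has only 1 neighbour ({A}), so by Hall's theorem at most 4 of the 6 doctors can be matched.
Hence no matching covers every doctor.

No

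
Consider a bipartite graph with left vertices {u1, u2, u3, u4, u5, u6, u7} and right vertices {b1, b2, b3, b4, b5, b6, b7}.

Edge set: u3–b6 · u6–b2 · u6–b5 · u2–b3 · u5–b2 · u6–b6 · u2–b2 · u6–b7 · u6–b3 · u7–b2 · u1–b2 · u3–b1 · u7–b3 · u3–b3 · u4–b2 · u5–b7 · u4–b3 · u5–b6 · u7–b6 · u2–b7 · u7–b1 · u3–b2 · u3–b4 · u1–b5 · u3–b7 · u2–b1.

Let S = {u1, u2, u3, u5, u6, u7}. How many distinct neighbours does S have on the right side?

7

The union of neighbours of {u1, u2, u3, u5, u6, u7} is {b1, b2, b3, b4, b5, b6, b7}, which has 7 elements.
Since |N(S)| = 7 ≥ |S| = 6, Hall's condition holds for this subset.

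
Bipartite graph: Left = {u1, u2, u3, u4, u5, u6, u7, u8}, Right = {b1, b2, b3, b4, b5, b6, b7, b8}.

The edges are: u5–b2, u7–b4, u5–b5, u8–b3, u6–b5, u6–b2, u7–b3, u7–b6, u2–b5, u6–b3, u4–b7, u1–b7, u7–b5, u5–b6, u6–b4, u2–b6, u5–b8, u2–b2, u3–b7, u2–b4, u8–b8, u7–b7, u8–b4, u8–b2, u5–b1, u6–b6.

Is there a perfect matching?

The set {u1, u3, u4} has only 1 neighbour ({b7}), so by Hall's theorem at most 6 of the 8 left vertices can be matched.
Hence no matching covers every left vertex.

No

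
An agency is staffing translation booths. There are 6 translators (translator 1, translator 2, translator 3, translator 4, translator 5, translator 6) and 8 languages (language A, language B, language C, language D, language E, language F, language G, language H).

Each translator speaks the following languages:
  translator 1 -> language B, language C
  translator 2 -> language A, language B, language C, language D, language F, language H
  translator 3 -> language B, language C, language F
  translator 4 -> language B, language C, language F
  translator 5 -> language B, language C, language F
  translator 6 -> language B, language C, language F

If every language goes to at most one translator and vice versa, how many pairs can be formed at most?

4

A valid assignment of size 4: translator 1→language C, translator 2→language D, translator 3→language B, translator 4→language F.
The set {translator 1, translator 3, translator 4, translator 5, translator 6} has only 3 neighbours ({language B, language C, language F}), so by Hall's theorem at most 4 of the 6 translators can be matched.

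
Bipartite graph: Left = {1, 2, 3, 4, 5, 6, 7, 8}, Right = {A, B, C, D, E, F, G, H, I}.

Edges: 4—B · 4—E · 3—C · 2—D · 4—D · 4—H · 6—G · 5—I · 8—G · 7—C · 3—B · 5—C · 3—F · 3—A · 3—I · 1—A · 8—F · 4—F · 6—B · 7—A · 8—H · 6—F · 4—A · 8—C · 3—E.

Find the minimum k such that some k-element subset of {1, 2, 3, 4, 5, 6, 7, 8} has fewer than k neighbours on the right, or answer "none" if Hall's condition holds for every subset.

none

A matching saturating every left vertex exists, for instance 1→A, 2→D, 3→E, 4→H, 5→I, 6→B, 7→C, 8→F.
By Hall's marriage theorem, this means |N(S)| ≥ |S| for every subset S, so no violating subset exists.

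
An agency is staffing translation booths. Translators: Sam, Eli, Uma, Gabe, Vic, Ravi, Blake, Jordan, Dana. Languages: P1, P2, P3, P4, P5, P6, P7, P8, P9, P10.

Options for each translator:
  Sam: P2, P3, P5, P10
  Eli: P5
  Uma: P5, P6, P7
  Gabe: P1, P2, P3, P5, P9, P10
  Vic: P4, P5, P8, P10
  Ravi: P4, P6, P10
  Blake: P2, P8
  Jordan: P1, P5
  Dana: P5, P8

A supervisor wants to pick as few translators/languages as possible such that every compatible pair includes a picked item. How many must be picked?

A maximum matching has 9 edges (e.g. Sam–P10, Eli–P5, Uma–P7, Gabe–P3, Vic–P4, Ravi–P6, Blake–P2, Jordan–P1, Dana–P8).
By König's theorem the minimum vertex cover has the same size. One such cover is {Sam, Eli, Uma, Gabe, Vic, Ravi, Blake, Jordan, Dana}.

9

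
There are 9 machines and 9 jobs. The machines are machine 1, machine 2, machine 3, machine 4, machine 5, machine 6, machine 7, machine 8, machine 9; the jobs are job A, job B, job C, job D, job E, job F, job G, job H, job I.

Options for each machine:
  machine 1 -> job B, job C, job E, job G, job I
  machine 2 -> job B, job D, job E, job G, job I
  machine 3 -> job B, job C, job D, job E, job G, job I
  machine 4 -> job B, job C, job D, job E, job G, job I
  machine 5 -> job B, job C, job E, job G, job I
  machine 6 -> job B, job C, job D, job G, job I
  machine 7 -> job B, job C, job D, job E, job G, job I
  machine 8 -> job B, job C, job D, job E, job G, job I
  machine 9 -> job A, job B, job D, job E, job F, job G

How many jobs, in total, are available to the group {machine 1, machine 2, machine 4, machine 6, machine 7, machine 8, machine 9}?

8

The union of neighbours of {machine 1, machine 2, machine 4, machine 6, machine 7, machine 8, machine 9} is {job A, job B, job C, job D, job E, job F, job G, job I}, which has 8 elements.
Since |N(S)| = 8 ≥ |S| = 7, Hall's condition holds for this subset.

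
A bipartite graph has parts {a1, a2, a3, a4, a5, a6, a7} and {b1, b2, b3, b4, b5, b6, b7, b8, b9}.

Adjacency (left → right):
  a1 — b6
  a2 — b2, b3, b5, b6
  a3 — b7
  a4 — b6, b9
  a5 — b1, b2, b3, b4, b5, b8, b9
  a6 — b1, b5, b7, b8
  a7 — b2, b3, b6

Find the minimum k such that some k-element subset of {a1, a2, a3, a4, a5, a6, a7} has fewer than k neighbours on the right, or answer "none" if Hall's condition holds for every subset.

none

A matching saturating every left vertex exists, for instance a1→b6, a2→b2, a3→b7, a4→b9, a5→b1, a6→b5, a7→b3.
By Hall's marriage theorem, this means |N(S)| ≥ |S| for every subset S, so no violating subset exists.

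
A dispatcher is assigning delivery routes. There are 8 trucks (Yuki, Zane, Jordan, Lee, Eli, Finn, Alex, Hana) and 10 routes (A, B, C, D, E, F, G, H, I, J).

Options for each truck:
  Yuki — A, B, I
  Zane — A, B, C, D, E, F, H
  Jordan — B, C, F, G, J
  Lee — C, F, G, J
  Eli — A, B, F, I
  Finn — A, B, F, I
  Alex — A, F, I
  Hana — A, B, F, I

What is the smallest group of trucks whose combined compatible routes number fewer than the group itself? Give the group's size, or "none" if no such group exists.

Take S = {Yuki, Eli, Finn, Alex, Hana}. Its neighbourhood is {A, B, F, I}, so |N(S)| = 4 < |S| = 5.
Every subset of size less than 5 has at least as many neighbours as members, so 5 is the minimum.

5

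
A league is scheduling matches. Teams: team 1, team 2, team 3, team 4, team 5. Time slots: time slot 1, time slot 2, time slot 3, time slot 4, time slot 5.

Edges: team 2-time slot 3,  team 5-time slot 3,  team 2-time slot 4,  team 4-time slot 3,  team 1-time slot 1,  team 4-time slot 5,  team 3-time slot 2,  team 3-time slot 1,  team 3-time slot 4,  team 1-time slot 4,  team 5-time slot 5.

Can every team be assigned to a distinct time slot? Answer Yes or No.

For example, pair team 1→time slot 1, team 2→time slot 4, team 3→time slot 2, team 4→time slot 5, team 5→time slot 3.
Every team is matched, so this is a perfect matching.

Yes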